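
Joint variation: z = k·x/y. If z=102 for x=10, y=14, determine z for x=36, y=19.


z = k·x/y
Solve for k using the known point: k = z·y/x = 102×14/10 = 1428/10 = 142.8000
Now evaluate at x=36, y=19:
z = k × 36 / 19 = (1428 × 36) / (10 × 19) = 51408/190
≈ 270.5684

270.5684


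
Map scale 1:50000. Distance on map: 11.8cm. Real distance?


Real distance = map distance × scale
= 11.8cm × 50000
= 590000 cm = 5900.0 m
= 5.900 km

5.900 km


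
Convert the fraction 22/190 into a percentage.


Percentage = (part / whole) × 100
= (22 / 190) × 100
≈ 11.58%

11.58%


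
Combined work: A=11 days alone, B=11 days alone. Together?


Rate of A = 1/11 per day
Rate of B = 1/11 per day
Combined rate = 1/11 + 1/11 = 22/121 ≈ 0.1818 per day
Days = 1 / combined rate = 121/22
= 5.50 days

5.50 days


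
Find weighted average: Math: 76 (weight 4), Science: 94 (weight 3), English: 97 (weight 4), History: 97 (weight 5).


Numerator = 76×4 + 94×3 + 97×4 + 97×5
= 304 + 282 + 388 + 485
= 1459
Total weight = 16
Weighted avg = 1459/16
= 91.19

91.19


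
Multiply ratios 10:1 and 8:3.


Compound ratio = (10×8) : (1×3)
= 80:3
GCD = 1
= 80:3

80:3


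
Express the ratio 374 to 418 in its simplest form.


GCD(374, 418) = 22
374/22 : 418/22
= 17:19

17:19


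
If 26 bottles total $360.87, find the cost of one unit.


Unit rate = total / quantity
= 360.87 / 26
= $13.88 per unit

$13.88 per unit


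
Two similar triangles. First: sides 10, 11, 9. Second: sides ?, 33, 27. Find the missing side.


Scale factor = 33/11 = 3
Missing side = 10 × 3
= 30.0

30.0


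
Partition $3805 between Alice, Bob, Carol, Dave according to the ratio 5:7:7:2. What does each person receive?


Total parts = 5 + 7 + 7 + 2 = 21
Alice: 3805 × 5/21 = 905.95
Bob: 3805 × 7/21 = 1268.33
Carol: 3805 × 7/21 = 1268.33
Dave: 3805 × 2/21 = 362.38
= Alice: $905.95, Bob: $1268.33, Carol: $1268.33, Dave: $362.38

Alice: $905.95, Bob: $1268.33, Carol: $1268.33, Dave: $362.38


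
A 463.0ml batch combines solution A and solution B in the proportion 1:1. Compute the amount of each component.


Total parts = 1 + 1 = 2
solution A: 463.0 × 1/2 = 231.5ml
solution B: 463.0 × 1/2 = 231.5ml
= 231.5ml and 231.5ml

231.5ml and 231.5ml


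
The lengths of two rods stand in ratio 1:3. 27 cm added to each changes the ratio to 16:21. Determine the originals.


Let A = 1k, B = 3k.
(1k + 27) / (3k + 27) = 16/21
Cross-multiply: 21(1k + 27) = 16(3k + 27)
21k + 567 = 48k + 432
21k - 48k = 432 - 567
-27k = -135
k = -135/-27 = 5
A = 1×5 = 5, B = 3×5 = 15
= A = 5, B = 15

A = 5, B = 15


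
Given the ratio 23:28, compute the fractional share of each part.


Total parts = 23 + 28 = 51
First part: 23/51 = 23/51
Second part: 28/51 = 28/51
= 23/51 and 28/51

23/51 and 28/51


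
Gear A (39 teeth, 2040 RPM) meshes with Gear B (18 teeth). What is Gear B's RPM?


Gear ratio = 39:18 = 13:6
RPM_B = RPM_A × (teeth_A / teeth_B)
= 2040 × (39/18)
= 4420.0 RPM

4420.0 RPM


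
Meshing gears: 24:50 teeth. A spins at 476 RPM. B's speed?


Gear ratio = 24:50 = 12:25
RPM_B = RPM_A × (teeth_A / teeth_B)
= 476 × (24/50)
= 228.5 RPM

228.5 RPM


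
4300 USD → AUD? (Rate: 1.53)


Amount × rate = 4300 × 1.53
= 6579.00 AUD

6579.00 AUD


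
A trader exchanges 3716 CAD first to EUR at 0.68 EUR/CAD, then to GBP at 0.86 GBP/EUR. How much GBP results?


Step 1: 3716 CAD × 0.68 = 2526.88 EUR
Step 2: 2526.88 EUR × 0.86 = 2173.12 GBP
Implied rate CAD→GBP = 0.68 × 0.86 = 0.5848
= 2173.12 GBP

2173.12 GBP


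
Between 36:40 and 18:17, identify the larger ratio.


36/40 = 0.9000
18/17 = 1.0588
0.9000 < 1.0588, so 36:40 is less
= 18:17

18:17


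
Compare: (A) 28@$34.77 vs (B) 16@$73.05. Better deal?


Deal A: $34.77/28 = $1.2418/unit
Deal B: $73.05/16 = $4.5656/unit
A is cheaper per unit
= Deal A

Deal A


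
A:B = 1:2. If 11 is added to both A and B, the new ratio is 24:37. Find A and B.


Let A = 1k, B = 2k.
(1k + 11) / (2k + 11) = 24/37
Cross-multiply: 37(1k + 11) = 24(2k + 11)
37k + 407 = 48k + 264
37k - 48k = 264 - 407
-11k = -143
k = -143/-11 = 13
A = 1×13 = 13, B = 2×13 = 26
= A = 13, B = 26

A = 13, B = 26


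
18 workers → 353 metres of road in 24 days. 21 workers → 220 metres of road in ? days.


Days ∝ work / workers, so d₂ = d₁ × (m₁/m₂) × (w₂/w₁)
Workers factor (inverse): 18/21 ≈ 0.8571
Work factor (direct): 220/353 ≈ 0.6232
d₂ = 24 × 18/21 × 220/353 = (24 × 18 × 220) / (21 × 353) = 95040/7413
≈ 12.82 days

12.82 days


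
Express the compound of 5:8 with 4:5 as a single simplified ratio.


Compound ratio = (5×4) : (8×5)
= 20:40
GCD = 20
= 1:2

1:2


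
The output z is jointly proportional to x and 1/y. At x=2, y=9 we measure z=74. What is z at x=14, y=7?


z = k·x/y
Solve for k using the known point: k = z·y/x = 74×9/2 = 666/2 = 333.0000
Now evaluate at x=14, y=7:
z = k × 14 / 7 = (666 × 14) / (2 × 7) = 9324/14
= 666.0000

666.0000


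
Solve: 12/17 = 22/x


Cross multiply: 12 × x = 17 × 22
12x = 374
x = 374 / 12
= 31.17

31.17


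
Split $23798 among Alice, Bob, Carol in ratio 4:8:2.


Total parts = 4 + 8 + 2 = 14
Alice: 23798 × 4/14 = 6799.43
Bob: 23798 × 8/14 = 13598.86
Carol: 23798 × 2/14 = 3399.71
= Alice: $6799.43, Bob: $13598.86, Carol: $3399.71

Alice: $6799.43, Bob: $13598.86, Carol: $3399.71


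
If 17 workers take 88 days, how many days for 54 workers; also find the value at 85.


Inverse proportion: x × y = constant
k = 17 × 88 = 1496
At x=54: k/54 = 27.70
At x=85: k/85 = 17.60
= 27.70 and 17.60

27.70 and 17.60


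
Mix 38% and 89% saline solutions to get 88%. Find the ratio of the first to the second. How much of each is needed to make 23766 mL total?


Let x parts of 38% mix with y parts of 89%.
38x + 89y = 88(x + y)
38x + 89y = 88x + 88y
x(38 - 88) = y(88 - 89)
x/y = (89 - 88)/(88 - 38) = 1/50
Simplify: 1:50
Total parts = 51; one part = 23766/51 = 466.00 mL
38% solution: 1×466.00 = 466.00 mL
89% solution: 50×466.00 = 23300.00 mL
= ratio 1:50; 466.00 mL and 23300.00 mL

ratio 1:50; 466.00 mL and 23300.00 mL


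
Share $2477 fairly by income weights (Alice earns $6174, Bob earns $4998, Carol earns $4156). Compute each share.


Total income = 6174 + 4998 + 4156 = $15328
Alice: $2477 × 6174/15328 = $997.72
Bob: $2477 × 4998/15328 = $807.68
Carol: $2477 × 4156/15328 = $671.61
= Alice: $997.72, Bob: $807.68, Carol: $671.61

Alice: $997.72, Bob: $807.68, Carol: $671.61


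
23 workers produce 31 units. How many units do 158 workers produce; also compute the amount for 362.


Direct proportion: y/x = constant
k = 31/23 ≈ 1.3478
y at x=158: k × 158 = 31 × 158 / 23 = 4898/23 ≈ 212.96
y at x=362: k × 362 = 31 × 362 / 23 = 11222/23 ≈ 487.91
= 212.96 and 487.91

212.96 and 487.91


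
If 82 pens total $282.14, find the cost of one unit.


Unit rate = total / quantity
= 282.14 / 82
= $3.44 per unit

$3.44 per unit


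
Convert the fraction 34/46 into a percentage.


Percentage = (part / whole) × 100
= (34 / 46) × 100
≈ 73.91%

73.91%


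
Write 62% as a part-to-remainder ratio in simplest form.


62% means 62 parts out of 100; remainder = 38
Part : remainder = 62:38
GCD = 2
= 31:19

31:19


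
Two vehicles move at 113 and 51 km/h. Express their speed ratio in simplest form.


Ratio = 113:51
GCD = 1
Simplified = 113:51
Time ratio (same distance) = 51:113
Speed ratio = 113:51

113:51


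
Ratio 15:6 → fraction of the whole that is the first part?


Total parts = 15 + 6 = 21
First part: 15/21 = 5/7
= 5/7

5/7


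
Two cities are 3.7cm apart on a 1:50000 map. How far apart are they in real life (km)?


Real distance = map distance × scale
= 3.7cm × 50000
= 185000 cm = 1850.0 m
= 1.850 km

1.850 km


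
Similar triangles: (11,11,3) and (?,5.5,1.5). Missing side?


Scale factor = 5.5/11 = 0.5
Missing side = 11 × 0.5
= 5.5

5.5


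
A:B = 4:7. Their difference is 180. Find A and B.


Let A = 4k, B = 7k.
7k - 4k = 180
3k = 180 → k = 180/3 = 60
A = 4×60 = 240, B = 7×60 = 420
= A = 240, B = 420

A = 240, B = 420


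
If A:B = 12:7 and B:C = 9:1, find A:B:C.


Match B: multiply A:B by 9 → 108:63
Multiply B:C by 7 → 63:7
Combined: 108:63:7
GCD = 1
= 108:63:7

108:63:7


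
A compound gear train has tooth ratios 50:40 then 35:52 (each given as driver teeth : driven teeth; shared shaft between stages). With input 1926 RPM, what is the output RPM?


Stage 1: RPM_B = RPM_A × t_A/t_B = 1926 × 50/40 = 96300/40 = 2407.50
B and C share a shaft → RPM_C = RPM_B
Stage 2: RPM_D = RPM_C × t_C/t_D = RPM_A × (t_A×t_C)/(t_B×t_D)
Overall ratio = (50×35)/(40×52) = 1750/2080
RPM_D = 1926 × 1750/2080 = 3370500/2080
≈ 1620.43 RPM

1620.43 RPM


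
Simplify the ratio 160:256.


GCD(160, 256) = 32
160/32 : 256/32
= 5:8

5:8


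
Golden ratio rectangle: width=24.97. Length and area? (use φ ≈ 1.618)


φ = (1 + √5) / 2 ≈ 1.618
Length = width × φ = 24.97 × 1.618 = 40.40146
≈ 40.40
Area = width × length = 24.97 × 40.40146 = 1008.8244562 ≈ 1008.82
= Length: 40.40, Area: 1008.82

Length: 40.40, Area: 1008.82


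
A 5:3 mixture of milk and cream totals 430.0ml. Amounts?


Total parts = 5 + 3 = 8
milk: 430.0 × 5/8 = 268.8ml
cream: 430.0 × 3/8 = 161.3ml
= 268.8ml and 161.3ml

268.8ml and 161.3ml


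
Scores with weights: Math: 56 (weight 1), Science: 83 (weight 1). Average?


Numerator = 56×1 + 83×1
= 56 + 83
= 139
Total weight = 2
Weighted avg = 139/2
= 69.50

69.50


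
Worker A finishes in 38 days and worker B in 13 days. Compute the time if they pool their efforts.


Rate of A = 1/38 per day
Rate of B = 1/13 per day
Combined rate = 1/38 + 1/13 = 51/494 ≈ 0.1032 per day
Days = 1 / combined rate = 494/51
≈ 9.69 days

9.69 days


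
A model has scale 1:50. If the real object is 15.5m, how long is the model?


Model size = real / scale
= 15.5 / 50
= 0.3100 m

0.3100 m


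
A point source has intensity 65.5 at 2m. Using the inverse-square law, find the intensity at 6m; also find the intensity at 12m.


I₁d₁² = I₂d₂²
I at 6m = 65.5 × (2/6)² = 65.5 × 4/36 = 262/36 ≈ 7.2778
I at 12m = 65.5 × (2/12)² = 65.5 × 4/144 = 262/144 ≈ 1.8194
= 7.2778 and 1.8194

7.2778 and 1.8194


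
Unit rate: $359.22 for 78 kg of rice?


Unit rate = total / quantity
= 359.22 / 78
= $4.61 per unit

$4.61 per unit


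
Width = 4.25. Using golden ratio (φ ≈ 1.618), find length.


φ = (1 + √5) / 2 ≈ 1.618
Length = width × φ = 4.25 × 1.618 = 6.8765
≈ 6.88

6.88


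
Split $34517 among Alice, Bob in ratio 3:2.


Total parts = 3 + 2 = 5
Alice: 34517 × 3/5 = 20710.20
Bob: 34517 × 2/5 = 13806.80
= Alice: $20710.20, Bob: $13806.80

Alice: $20710.20, Bob: $13806.80


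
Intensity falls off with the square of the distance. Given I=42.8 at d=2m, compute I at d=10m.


I₁d₁² = I₂d₂²
I₂ = I₁ × (d₁/d₂)²
= 42.8 × (2/10)²
= 42.8 × 4/100
= 171.2/100
= 1.7120

1.7120


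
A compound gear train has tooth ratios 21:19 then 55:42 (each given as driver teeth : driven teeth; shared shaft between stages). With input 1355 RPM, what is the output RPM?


Stage 1: RPM_B = RPM_A × t_A/t_B = 1355 × 21/19 = 28455/19 ≈ 1497.63
B and C share a shaft → RPM_C = RPM_B
Stage 2: RPM_D = RPM_C × t_C/t_D = RPM_A × (t_A×t_C)/(t_B×t_D)
Overall ratio = (21×55)/(19×42) = 1155/798
RPM_D = 1355 × 1155/798 = 1565025/798
≈ 1961.18 RPM

1961.18 RPM


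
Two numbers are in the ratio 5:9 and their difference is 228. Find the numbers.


Let A = 5k, B = 9k.
9k - 5k = 228
4k = 228 → k = 228/4 = 57
A = 5×57 = 285, B = 9×57 = 513
= A = 285, B = 513

A = 285, B = 513


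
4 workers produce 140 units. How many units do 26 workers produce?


Direct proportion: y/x = constant
k = 140/4 = 35.0000
y₂ = k × 26 = 140 × 26 / 4 = 3640/4
= 910.00

910.00


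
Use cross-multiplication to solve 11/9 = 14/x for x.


Cross multiply: 11 × x = 9 × 14
11x = 126
x = 126 / 11
= 11.45

11.45


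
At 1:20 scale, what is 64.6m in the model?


Model size = real / scale
= 64.6 / 20
= 3.2300 m

3.2300 m


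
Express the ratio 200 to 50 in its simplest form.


GCD(200, 50) = 50
200/50 : 50/50
= 4:1

4:1


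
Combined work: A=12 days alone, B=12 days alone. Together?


Rate of A = 1/12 per day
Rate of B = 1/12 per day
Combined rate = 1/12 + 1/12 = 24/144 ≈ 0.1667 per day
Days = 1 / combined rate = 144/24
= 6.00 days

6.00 days


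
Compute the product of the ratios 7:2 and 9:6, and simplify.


Compound ratio = (7×9) : (2×6)
= 63:12
GCD = 3
= 21:4

21:4


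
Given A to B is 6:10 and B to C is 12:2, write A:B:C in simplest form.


Match B: multiply A:B by 12 → 72:120
Multiply B:C by 10 → 120:20
Combined: 72:120:20
GCD = 4
= 18:30:5

18:30:5


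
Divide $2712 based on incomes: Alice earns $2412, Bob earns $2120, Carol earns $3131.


Total income = 2412 + 2120 + 3131 = $7663
Alice: $2712 × 2412/7663 = $853.63
Bob: $2712 × 2120/7663 = $750.29
Carol: $2712 × 3131/7663 = $1108.09
= Alice: $853.63, Bob: $750.29, Carol: $1108.09

Alice: $853.63, Bob: $750.29, Carol: $1108.09


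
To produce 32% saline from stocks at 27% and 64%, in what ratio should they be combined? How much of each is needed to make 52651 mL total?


Let x parts of 27% mix with y parts of 64%.
27x + 64y = 32(x + y)
27x + 64y = 32x + 32y
x(27 - 32) = y(32 - 64)
x/y = (64 - 32)/(32 - 27) = 32/5
Simplify: 32:5
Total parts = 37; one part = 52651/37 = 1423.00 mL
27% solution: 32×1423.00 = 45536.00 mL
64% solution: 5×1423.00 = 7115.00 mL
= ratio 32:5; 45536.00 mL and 7115.00 mL

ratio 32:5; 45536.00 mL and 7115.00 mL


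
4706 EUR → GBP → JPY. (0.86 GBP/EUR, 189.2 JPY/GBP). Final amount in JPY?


Step 1: 4706 EUR × 0.86 = 4047.16 GBP
Step 2: 4047.16 GBP × 189.2 = 765722.67 JPY
Implied rate EUR→JPY = 0.86 × 189.2 = 162.7120
= 765722.67 JPY

765722.67 JPY


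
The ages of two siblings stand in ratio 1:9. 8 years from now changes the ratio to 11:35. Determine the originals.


Let A = 1k, B = 9k.
(1k + 8) / (9k + 8) = 11/35
Cross-multiply: 35(1k + 8) = 11(9k + 8)
35k + 280 = 99k + 88
35k - 99k = 88 - 280
-64k = -192
k = -192/-64 = 3
A = 1×3 = 3, B = 9×3 = 27
= A = 3, B = 27

A = 3, B = 27


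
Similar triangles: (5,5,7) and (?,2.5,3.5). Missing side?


Scale factor = 2.5/5 = 0.5
Missing side = 5 × 0.5
= 2.5

2.5


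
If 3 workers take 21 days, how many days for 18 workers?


Inverse proportion: x × y = constant
k = 3 × 21 = 63
y₂ = k / 18 = 63 / 18
= 3.50

3.50


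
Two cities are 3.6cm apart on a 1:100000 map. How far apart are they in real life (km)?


Real distance = map distance × scale
= 3.6cm × 100000
= 360000 cm = 3600.0 m
= 3.600 km

3.600 km


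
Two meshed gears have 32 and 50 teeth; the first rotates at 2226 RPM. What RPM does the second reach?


Gear ratio = 32:50 = 16:25
RPM_B = RPM_A × (teeth_A / teeth_B)
= 2226 × (32/50)
= 1424.6 RPM

1424.6 RPM


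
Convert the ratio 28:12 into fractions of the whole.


Total parts = 28 + 12 = 40
First part: 28/40 = 7/10
Second part: 12/40 = 3/10
= 7/10 and 3/10

7/10 and 3/10


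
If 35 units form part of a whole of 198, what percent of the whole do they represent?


Percentage = (part / whole) × 100
= (35 / 198) × 100
≈ 17.68%

17.68%


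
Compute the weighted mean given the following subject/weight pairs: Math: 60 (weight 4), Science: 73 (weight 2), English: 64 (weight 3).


Numerator = 60×4 + 73×2 + 64×3
= 240 + 146 + 192
= 578
Total weight = 9
Weighted avg = 578/9
= 64.22

64.22


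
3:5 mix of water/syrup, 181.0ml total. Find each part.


Total parts = 3 + 5 = 8
water: 181.0 × 3/8 = 67.9ml
syrup: 181.0 × 5/8 = 113.1ml
= 67.9ml and 113.1ml

67.9ml and 113.1ml


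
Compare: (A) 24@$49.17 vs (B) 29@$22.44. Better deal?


Deal A: $49.17/24 = $2.0488/unit
Deal B: $22.44/29 = $0.7738/unit
B is cheaper per unit
= Deal B

Deal B


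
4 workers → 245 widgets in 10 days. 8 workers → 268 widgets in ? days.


Days ∝ work / workers, so d₂ = d₁ × (m₁/m₂) × (w₂/w₁)
Workers factor (inverse): 4/8 = 0.5000
Work factor (direct): 268/245 ≈ 1.0939
d₂ = 10 × 4/8 × 268/245 = (10 × 4 × 268) / (8 × 245) = 10720/1960
≈ 5.47 days

5.47 days


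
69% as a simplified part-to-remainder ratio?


69% means 69 parts out of 100; remainder = 31
Part : remainder = 69:31
GCD = 1
= 69:31

69:31


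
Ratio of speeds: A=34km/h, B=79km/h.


Ratio = 34:79
GCD = 1
Simplified = 34:79
Time ratio (same distance) = 79:34
Speed ratio = 34:79

34:79


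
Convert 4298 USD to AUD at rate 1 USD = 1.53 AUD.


Amount × rate = 4298 × 1.53
= 6575.94 AUD

6575.94 AUD


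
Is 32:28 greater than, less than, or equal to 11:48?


32/28 = 1.1429
11/48 = 0.2292
1.1429 > 0.2292, so 32:28 is greater
= greater than

greater than


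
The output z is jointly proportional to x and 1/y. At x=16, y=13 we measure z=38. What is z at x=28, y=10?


z = k·x/y
Solve for k using the known point: k = z·y/x = 38×13/16 = 494/16 = 30.8750
Now evaluate at x=28, y=10:
z = k × 28 / 10 = (494 × 28) / (16 × 10) = 13832/160
= 86.4500

86.4500


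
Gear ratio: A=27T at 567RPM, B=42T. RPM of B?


Gear ratio = 27:42 = 9:14
RPM_B = RPM_A × (teeth_A / teeth_B)
= 567 × (27/42)
= 364.5 RPM

364.5 RPM


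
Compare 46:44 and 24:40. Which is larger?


46/44 = 1.0455
24/40 = 0.6000
1.0455 > 0.6000, so 46:44 is greater
= 46:44

46:44


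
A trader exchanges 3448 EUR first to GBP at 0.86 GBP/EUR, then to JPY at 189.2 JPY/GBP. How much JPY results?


Step 1: 3448 EUR × 0.86 = 2965.28 GBP
Step 2: 2965.28 GBP × 189.2 = 561030.98 JPY
Implied rate EUR→JPY = 0.86 × 189.2 = 162.7120
= 561030.98 JPY

561030.98 JPY


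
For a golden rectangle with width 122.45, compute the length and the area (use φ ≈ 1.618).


φ = (1 + √5) / 2 ≈ 1.618
Length = width × φ = 122.45 × 1.618 = 198.1241
≈ 198.12
Area = width × length = 122.45 × 198.1241 = 24260.296045 ≈ 24260.30
= Length: 198.12, Area: 24260.30

Length: 198.12, Area: 24260.30


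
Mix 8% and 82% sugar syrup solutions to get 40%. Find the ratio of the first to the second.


Let x parts of 8% mix with y parts of 82%.
8x + 82y = 40(x + y)
8x + 82y = 40x + 40y
x(8 - 40) = y(40 - 82)
x/y = (82 - 40)/(40 - 8) = 42/32
Simplify: 21:16
= 21:16

21:16


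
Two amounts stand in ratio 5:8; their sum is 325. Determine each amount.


Let A = 5k, B = 8k.
5k + 8k = 325
13k = 325 → k = 325/13 = 25
A = 5×25 = 125, B = 8×25 = 200
= A = 125, B = 200

A = 125, B = 200


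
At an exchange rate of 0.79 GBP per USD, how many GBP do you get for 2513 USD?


Amount × rate = 2513 × 0.79
= 1985.27 GBP

1985.27 GBP


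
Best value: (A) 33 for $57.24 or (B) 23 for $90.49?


Deal A: $57.24/33 = $1.7345/unit
Deal B: $90.49/23 = $3.9343/unit
A is cheaper per unit
= Deal A

Deal A


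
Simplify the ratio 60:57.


GCD(60, 57) = 3
60/3 : 57/3
= 20:19

20:19


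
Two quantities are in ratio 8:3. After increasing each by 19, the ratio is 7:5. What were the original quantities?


Let A = 8k, B = 3k.
(8k + 19) / (3k + 19) = 7/5
Cross-multiply: 5(8k + 19) = 7(3k + 19)
40k + 95 = 21k + 133
40k - 21k = 133 - 95
19k = 38
k = 38/19 = 2
A = 8×2 = 16, B = 3×2 = 6
= A = 16, B = 6

A = 16, B = 6


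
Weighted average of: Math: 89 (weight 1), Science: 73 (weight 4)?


Numerator = 89×1 + 73×4
= 89 + 292
= 381
Total weight = 5
Weighted avg = 381/5
= 76.20

76.20


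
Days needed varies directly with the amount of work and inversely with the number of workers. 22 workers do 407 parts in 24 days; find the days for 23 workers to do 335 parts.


Days ∝ work / workers, so d₂ = d₁ × (m₁/m₂) × (w₂/w₁)
Workers factor (inverse): 22/23 ≈ 0.9565
Work factor (direct): 335/407 ≈ 0.8231
d₂ = 24 × 22/23 × 335/407 = (24 × 22 × 335) / (23 × 407) = 176880/9361
≈ 18.90 days

18.90 days


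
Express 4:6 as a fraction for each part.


Total parts = 4 + 6 = 10
First part: 4/10 = 2/5
Second part: 6/10 = 3/5
= 2/5 and 3/5

2/5 and 3/5


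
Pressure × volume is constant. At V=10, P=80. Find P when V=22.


Inverse proportion: x × y = constant
k = 10 × 80 = 800
y₂ = k / 22 = 800 / 22
= 36.36

36.36


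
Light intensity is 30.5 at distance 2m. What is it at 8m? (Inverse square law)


I₁d₁² = I₂d₂²
I₂ = I₁ × (d₁/d₂)²
= 30.5 × (2/8)²
= 30.5 × 4/64
= 122/64
≈ 1.9063

1.9063


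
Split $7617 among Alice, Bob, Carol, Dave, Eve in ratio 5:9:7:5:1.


Total parts = 5 + 9 + 7 + 5 + 1 = 27
Alice: 7617 × 5/27 = 1410.56
Bob: 7617 × 9/27 = 2539.00
Carol: 7617 × 7/27 = 1974.78
Dave: 7617 × 5/27 = 1410.56
Eve: 7617 × 1/27 = 282.11
= Alice: $1410.56, Bob: $2539.00, Carol: $1974.78, Dave: $1410.56, Eve: $282.11

Alice: $1410.56, Bob: $2539.00, Carol: $1974.78, Dave: $1410.56, Eve: $282.11


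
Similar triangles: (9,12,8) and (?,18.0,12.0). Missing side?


Scale factor = 18.0/12 = 1.5
Missing side = 9 × 1.5
= 13.5

13.5


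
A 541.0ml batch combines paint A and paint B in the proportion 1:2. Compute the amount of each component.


Total parts = 1 + 2 = 3
paint A: 541.0 × 1/3 = 180.3ml
paint B: 541.0 × 2/3 = 360.7ml
= 180.3ml and 360.7ml

180.3ml and 360.7ml


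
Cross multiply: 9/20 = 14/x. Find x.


Cross multiply: 9 × x = 20 × 14
9x = 280
x = 280 / 9
= 31.11

31.11


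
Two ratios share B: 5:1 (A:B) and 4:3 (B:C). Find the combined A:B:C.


Match B: multiply A:B by 4 → 20:4
Multiply B:C by 1 → 4:3
Combined: 20:4:3
GCD = 1
= 20:4:3

20:4:3


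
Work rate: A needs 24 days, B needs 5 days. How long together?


Rate of A = 1/24 per day
Rate of B = 1/5 per day
Combined rate = 1/24 + 1/5 = 29/120 ≈ 0.2417 per day
Days = 1 / combined rate = 120/29
≈ 4.14 days

4.14 days


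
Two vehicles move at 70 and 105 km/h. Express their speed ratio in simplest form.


Ratio = 70:105
GCD = 35
Simplified = 2:3
Time ratio (same distance) = 3:2
Speed ratio = 2:3

2:3


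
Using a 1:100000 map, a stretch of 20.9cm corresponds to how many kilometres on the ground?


Real distance = map distance × scale
= 20.9cm × 100000
= 2090000 cm = 20900.0 m
= 20.900 km

20.900 km


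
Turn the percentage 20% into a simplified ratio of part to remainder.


20% means 20 parts out of 100; remainder = 80
Part : remainder = 20:80
GCD = 20
= 1:4

1:4


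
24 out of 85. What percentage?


Percentage = (part / whole) × 100
= (24 / 85) × 100
≈ 28.24%

28.24%


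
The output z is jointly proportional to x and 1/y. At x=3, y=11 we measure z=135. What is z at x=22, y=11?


z = k·x/y
Solve for k using the known point: k = z·y/x = 135×11/3 = 1485/3 = 495.0000
Now evaluate at x=22, y=11:
z = k × 22 / 11 = (1485 × 22) / (3 × 11) = 32670/33
= 990.0000

990.0000


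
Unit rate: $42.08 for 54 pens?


Unit rate = total / quantity
= 42.08 / 54
= $0.78 per unit

$0.78 per unit


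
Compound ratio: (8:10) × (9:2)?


Compound ratio = (8×9) : (10×2)
= 72:20
GCD = 4
= 18:5

18:5


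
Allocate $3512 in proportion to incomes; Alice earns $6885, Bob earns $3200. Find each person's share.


Total income = 6885 + 3200 = $10085
Alice: $3512 × 6885/10085 = $2397.63
Bob: $3512 × 3200/10085 = $1114.37
= Alice: $2397.63, Bob: $1114.37

Alice: $2397.63, Bob: $1114.37


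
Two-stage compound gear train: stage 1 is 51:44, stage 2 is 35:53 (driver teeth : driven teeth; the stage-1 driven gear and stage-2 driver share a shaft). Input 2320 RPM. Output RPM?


Stage 1: RPM_B = RPM_A × t_A/t_B = 2320 × 51/44 = 118320/44 ≈ 2689.09
B and C share a shaft → RPM_C = RPM_B
Stage 2: RPM_D = RPM_C × t_C/t_D = RPM_A × (t_A×t_C)/(t_B×t_D)
Overall ratio = (51×35)/(44×53) = 1785/2332
RPM_D = 2320 × 1785/2332 = 4141200/2332
≈ 1775.81 RPM

1775.81 RPM


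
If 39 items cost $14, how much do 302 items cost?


Direct proportion: y/x = constant
k = 14/39 ≈ 0.3590
y₂ = k × 302 = 14 × 302 / 39 = 4228/39
≈ 108.41

108.41


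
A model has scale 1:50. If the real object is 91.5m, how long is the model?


Model size = real / scale
= 91.5 / 50
= 1.8300 m

1.8300 m


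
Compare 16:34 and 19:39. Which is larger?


16/34 = 0.4706
19/39 = 0.4872
0.4706 < 0.4872, so 16:34 is less
= 19:39

19:39


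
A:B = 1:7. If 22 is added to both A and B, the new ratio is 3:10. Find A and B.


Let A = 1k, B = 7k.
(1k + 22) / (7k + 22) = 3/10
Cross-multiply: 10(1k + 22) = 3(7k + 22)
10k + 220 = 21k + 66
10k - 21k = 66 - 220
-11k = -154
k = -154/-11 = 14
A = 1×14 = 14, B = 7×14 = 98
= A = 14, B = 98

A = 14, B = 98


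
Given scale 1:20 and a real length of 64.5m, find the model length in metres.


Model size = real / scale
= 64.5 / 20
= 3.2250 m

3.2250 m


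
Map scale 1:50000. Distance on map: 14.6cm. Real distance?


Real distance = map distance × scale
= 14.6cm × 50000
= 730000 cm = 7300.0 m
= 7.300 km

7.300 km


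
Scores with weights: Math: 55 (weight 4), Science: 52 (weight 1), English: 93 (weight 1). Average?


Numerator = 55×4 + 52×1 + 93×1
= 220 + 52 + 93
= 365
Total weight = 6
Weighted avg = 365/6
= 60.83

60.83


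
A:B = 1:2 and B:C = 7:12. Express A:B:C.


Match B: multiply A:B by 7 → 7:14
Multiply B:C by 2 → 14:24
Combined: 7:14:24
GCD = 1
= 7:14:24

7:14:24


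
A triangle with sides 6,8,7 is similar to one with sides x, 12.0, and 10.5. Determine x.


Scale factor = 12.0/8 = 1.5
Missing side = 6 × 1.5
= 9.0

9.0


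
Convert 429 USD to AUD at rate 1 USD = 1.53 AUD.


Amount × rate = 429 × 1.53
= 656.37 AUD

656.37 AUD


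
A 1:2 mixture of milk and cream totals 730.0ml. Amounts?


Total parts = 1 + 2 = 3
milk: 730.0 × 1/3 = 243.3ml
cream: 730.0 × 2/3 = 486.7ml
= 243.3ml and 486.7ml

243.3ml and 486.7ml


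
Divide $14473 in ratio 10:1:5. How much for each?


Total parts = 10 + 1 + 5 = 16
Part 1: 14473 × 10/16 = 9045.63
Part 2: 14473 × 1/16 = 904.56
Part 3: 14473 × 5/16 = 4522.81
= Part 1: $9045.63, Part 2: $904.56, Part 3: $4522.81

Part 1: $9045.63, Part 2: $904.56, Part 3: $4522.81


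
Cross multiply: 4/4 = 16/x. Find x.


Cross multiply: 4 × x = 4 × 16
4x = 64
x = 64 / 4
= 16.00

16.00


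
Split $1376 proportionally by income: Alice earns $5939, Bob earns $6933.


Total income = 5939 + 6933 = $12872
Alice: $1376 × 5939/12872 = $634.87
Bob: $1376 × 6933/12872 = $741.13
= Alice: $634.87, Bob: $741.13

Alice: $634.87, Bob: $741.13


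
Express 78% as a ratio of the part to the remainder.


78% means 78 parts out of 100; remainder = 22
Part : remainder = 78:22
GCD = 2
= 39:11

39:11


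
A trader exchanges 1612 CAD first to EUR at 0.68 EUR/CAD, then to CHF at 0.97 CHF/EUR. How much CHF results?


Step 1: 1612 CAD × 0.68 = 1096.16 EUR
Step 2: 1096.16 EUR × 0.97 = 1063.28 CHF
Implied rate CAD→CHF = 0.68 × 0.97 = 0.6596
= 1063.28 CHF

1063.28 CHF


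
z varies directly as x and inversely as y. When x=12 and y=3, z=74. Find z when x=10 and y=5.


z = k·x/y
Solve for k using the known point: k = z·y/x = 74×3/12 = 222/12 = 18.5000
Now evaluate at x=10, y=5:
z = k × 10 / 5 = (222 × 10) / (12 × 5) = 2220/60
= 37.0000

37.0000


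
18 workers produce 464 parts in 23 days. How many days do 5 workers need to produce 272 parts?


Days ∝ work / workers, so d₂ = d₁ × (m₁/m₂) × (w₂/w₁)
Workers factor (inverse): 18/5 = 3.6000
Work factor (direct): 272/464 ≈ 0.5862
d₂ = 23 × 18/5 × 272/464 = (23 × 18 × 272) / (5 × 464) = 112608/2320
≈ 48.54 days

48.54 days


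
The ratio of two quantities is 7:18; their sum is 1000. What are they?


Let A = 7k, B = 18k.
7k + 18k = 1000
25k = 1000 → k = 1000/25 = 40
A = 7×40 = 280, B = 18×40 = 720
= A = 280, B = 720

A = 280, B = 720


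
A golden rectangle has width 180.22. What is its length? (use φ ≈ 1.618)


φ = (1 + √5) / 2 ≈ 1.618
Length = width × φ = 180.22 × 1.618 = 291.59596
≈ 291.60

291.60


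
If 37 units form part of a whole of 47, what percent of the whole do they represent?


Percentage = (part / whole) × 100
= (37 / 47) × 100
≈ 78.72%

78.72%


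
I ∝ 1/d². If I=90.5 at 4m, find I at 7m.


I₁d₁² = I₂d₂²
I₂ = I₁ × (d₁/d₂)²
= 90.5 × (4/7)²
= 90.5 × 16/49
= 1448/49
≈ 29.5510

29.5510


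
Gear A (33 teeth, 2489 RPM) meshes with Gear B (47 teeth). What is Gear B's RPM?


Gear ratio = 33:47 = 33:47
RPM_B = RPM_A × (teeth_A / teeth_B)
= 2489 × (33/47)
= 1747.6 RPM

1747.6 RPM


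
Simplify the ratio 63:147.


GCD(63, 147) = 21
63/21 : 147/21
= 3:7

3:7


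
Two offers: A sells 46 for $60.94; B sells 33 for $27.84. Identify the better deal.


Deal A: $60.94/46 = $1.3248/unit
Deal B: $27.84/33 = $0.8436/unit
B is cheaper per unit
= Deal B

Deal B


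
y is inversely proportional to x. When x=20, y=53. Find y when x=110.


Inverse proportion: x × y = constant
k = 20 × 53 = 1060
y₂ = k / 110 = 1060 / 110
= 9.64

9.64


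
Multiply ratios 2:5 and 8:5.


Compound ratio = (2×8) : (5×5)
= 16:25
GCD = 1
= 16:25

16:25


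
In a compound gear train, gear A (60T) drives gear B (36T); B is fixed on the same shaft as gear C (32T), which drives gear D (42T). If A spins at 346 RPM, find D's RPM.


Stage 1: RPM_B = RPM_A × t_A/t_B = 346 × 60/36 = 20760/36 ≈ 576.67
B and C share a shaft → RPM_C = RPM_B
Stage 2: RPM_D = RPM_C × t_C/t_D = RPM_A × (t_A×t_C)/(t_B×t_D)
Overall ratio = (60×32)/(36×42) = 1920/1512
RPM_D = 346 × 1920/1512 = 664320/1512
≈ 439.37 RPM

439.37 RPM


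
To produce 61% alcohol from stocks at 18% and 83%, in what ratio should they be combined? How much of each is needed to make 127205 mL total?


Let x parts of 18% mix with y parts of 83%.
18x + 83y = 61(x + y)
18x + 83y = 61x + 61y
x(18 - 61) = y(61 - 83)
x/y = (83 - 61)/(61 - 18) = 22/43
Simplify: 22:43
Total parts = 65; one part = 127205/65 = 1957.00 mL
18% solution: 22×1957.00 = 43054.00 mL
83% solution: 43×1957.00 = 84151.00 mL
= ratio 22:43; 43054.00 mL and 84151.00 mL

ratio 22:43; 43054.00 mL and 84151.00 mL


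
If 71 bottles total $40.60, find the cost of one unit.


Unit rate = total / quantity
= 40.60 / 71
= $0.57 per unit

$0.57 per unit


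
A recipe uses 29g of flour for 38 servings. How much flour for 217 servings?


Direct proportion: y/x = constant
k = 29/38 ≈ 0.7632
y₂ = k × 217 = 29 × 217 / 38 = 6293/38
≈ 165.61

165.61


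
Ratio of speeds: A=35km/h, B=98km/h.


Ratio = 35:98
GCD = 7
Simplified = 5:14
Time ratio (same distance) = 14:5
Speed ratio = 5:14

5:14


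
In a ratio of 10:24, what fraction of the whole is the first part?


Total parts = 10 + 24 = 34
First part: 10/34 = 5/17
= 5/17

5/17


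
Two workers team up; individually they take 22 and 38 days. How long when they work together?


Rate of A = 1/22 per day
Rate of B = 1/38 per day
Combined rate = 1/22 + 1/38 = 60/836 ≈ 0.0718 per day
Days = 1 / combined rate = 836/60
≈ 13.93 days

13.93 days


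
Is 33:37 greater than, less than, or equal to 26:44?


33/37 = 0.8919
26/44 = 0.5909
0.8919 > 0.5909, so 33:37 is greater
= greater than

greater than


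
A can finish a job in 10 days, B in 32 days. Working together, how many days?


Rate of A = 1/10 per day
Rate of B = 1/32 per day
Combined rate = 1/10 + 1/32 = 42/320 ≈ 0.1313 per day
Days = 1 / combined rate = 320/42
≈ 7.62 days

7.62 days


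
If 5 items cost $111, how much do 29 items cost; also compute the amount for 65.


Direct proportion: y/x = constant
k = 111/5 = 22.2000
y at x=29: k × 29 = 111 × 29 / 5 = 3219/5 = 643.80
y at x=65: k × 65 = 111 × 65 / 5 = 7215/5 = 1443.00
= 643.80 and 1443.00

643.80 and 1443.00


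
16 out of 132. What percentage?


Percentage = (part / whole) × 100
= (16 / 132) × 100
≈ 12.12%

12.12%


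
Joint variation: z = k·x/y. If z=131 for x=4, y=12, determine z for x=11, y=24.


z = k·x/y
Solve for k using the known point: k = z·y/x = 131×12/4 = 1572/4 = 393.0000
Now evaluate at x=11, y=24:
z = k × 11 / 24 = (1572 × 11) / (4 × 24) = 17292/96
= 180.1250

180.1250


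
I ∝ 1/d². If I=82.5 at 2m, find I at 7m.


I₁d₁² = I₂d₂²
I₂ = I₁ × (d₁/d₂)²
= 82.5 × (2/7)²
= 82.5 × 4/49
= 330/49
≈ 6.7347

6.7347


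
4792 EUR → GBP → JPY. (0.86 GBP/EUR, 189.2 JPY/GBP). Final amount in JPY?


Step 1: 4792 EUR × 0.86 = 4121.12 GBP
Step 2: 4121.12 GBP × 189.2 = 779715.90 JPY
Implied rate EUR→JPY = 0.86 × 189.2 = 162.7120
= 779715.90 JPY

779715.90 JPY


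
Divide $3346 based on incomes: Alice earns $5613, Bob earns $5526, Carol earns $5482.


Total income = 5613 + 5526 + 5482 = $16621
Alice: $3346 × 5613/16621 = $1129.96
Bob: $3346 × 5526/16621 = $1112.45
Carol: $3346 × 5482/16621 = $1103.59
= Alice: $1129.96, Bob: $1112.45, Carol: $1103.59

Alice: $1129.96, Bob: $1112.45, Carol: $1103.59


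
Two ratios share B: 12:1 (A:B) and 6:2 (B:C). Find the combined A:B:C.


Match B: multiply A:B by 6 → 72:6
Multiply B:C by 1 → 6:2
Combined: 72:6:2
GCD = 2
= 36:3:1

36:3:1


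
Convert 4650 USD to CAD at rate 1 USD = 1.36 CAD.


Amount × rate = 4650 × 1.36
= 6324.00 CAD

6324.00 CAD


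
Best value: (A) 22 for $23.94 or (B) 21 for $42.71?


Deal A: $23.94/22 = $1.0882/unit
Deal B: $42.71/21 = $2.0338/unit
A is cheaper per unit
= Deal A

Deal A


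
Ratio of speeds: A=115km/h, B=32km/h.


Ratio = 115:32
GCD = 1
Simplified = 115:32
Time ratio (same distance) = 32:115
Speed ratio = 115:32

115:32


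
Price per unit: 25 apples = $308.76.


Unit rate = total / quantity
= 308.76 / 25
= $12.35 per unit

$12.35 per unit


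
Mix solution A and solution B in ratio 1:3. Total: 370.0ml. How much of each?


Total parts = 1 + 3 = 4
solution A: 370.0 × 1/4 = 92.5ml
solution B: 370.0 × 3/4 = 277.5ml
= 92.5ml and 277.5ml

92.5ml and 277.5ml


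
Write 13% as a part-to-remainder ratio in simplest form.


13% means 13 parts out of 100; remainder = 87
Part : remainder = 13:87
GCD = 1
= 13:87

13:87


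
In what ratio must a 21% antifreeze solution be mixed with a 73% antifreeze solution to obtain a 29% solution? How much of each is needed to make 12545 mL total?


Let x parts of 21% mix with y parts of 73%.
21x + 73y = 29(x + y)
21x + 73y = 29x + 29y
x(21 - 29) = y(29 - 73)
x/y = (73 - 29)/(29 - 21) = 44/8
Simplify: 11:2
Total parts = 13; one part = 12545/13 = 965.00 mL
21% solution: 11×965.00 = 10615.00 mL
73% solution: 2×965.00 = 1930.00 mL
= ratio 11:2; 10615.00 mL and 1930.00 mL

ratio 11:2; 10615.00 mL and 1930.00 mL


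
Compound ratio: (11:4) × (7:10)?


Compound ratio = (11×7) : (4×10)
= 77:40
GCD = 1
= 77:40

77:40


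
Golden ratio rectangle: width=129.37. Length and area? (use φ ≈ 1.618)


φ = (1 + √5) / 2 ≈ 1.618
Length = width × φ = 129.37 × 1.618 = 209.32066
≈ 209.32
Area = width × length = 129.37 × 209.32066 = 27079.8137842 ≈ 27079.81
= Length: 209.32, Area: 27079.81

Length: 209.32, Area: 27079.81


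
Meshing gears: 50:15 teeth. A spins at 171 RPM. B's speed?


Gear ratio = 50:15 = 10:3
RPM_B = RPM_A × (teeth_A / teeth_B)
= 171 × (50/15)
= 570.0 RPM

570.0 RPM


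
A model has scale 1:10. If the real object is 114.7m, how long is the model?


Model size = real / scale
= 114.7 / 10
= 11.4700 m

11.4700 m


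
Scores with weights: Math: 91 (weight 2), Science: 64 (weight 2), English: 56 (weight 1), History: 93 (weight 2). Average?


Numerator = 91×2 + 64×2 + 56×1 + 93×2
= 182 + 128 + 56 + 186
= 552
Total weight = 7
Weighted avg = 552/7
= 78.86

78.86


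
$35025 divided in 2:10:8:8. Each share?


Total parts = 2 + 10 + 8 + 8 = 28
Part 1: 35025 × 2/28 = 2501.79
Part 2: 35025 × 10/28 = 12508.93
Part 3: 35025 × 8/28 = 10007.14
Part 4: 35025 × 8/28 = 10007.14
= Part 1: $2501.79, Part 2: $12508.93, Part 3: $10007.14, Part 4: $10007.14

Part 1: $2501.79, Part 2: $12508.93, Part 3: $10007.14, Part 4: $10007.14


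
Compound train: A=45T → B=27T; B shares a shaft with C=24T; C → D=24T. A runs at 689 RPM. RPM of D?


Stage 1: RPM_B = RPM_A × t_A/t_B = 689 × 45/27 = 31005/27 ≈ 1148.33
B and C share a shaft → RPM_C = RPM_B
Stage 2: RPM_D = RPM_C × t_C/t_D = RPM_A × (t_A×t_C)/(t_B×t_D)
Overall ratio = (45×24)/(27×24) = 1080/648
RPM_D = 689 × 1080/648 = 744120/648
≈ 1148.33 RPM

1148.33 RPM


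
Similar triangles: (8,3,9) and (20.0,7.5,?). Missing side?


Scale factor = 20.0/8 = 2.5
Missing side = 9 × 2.5
= 22.5

22.5


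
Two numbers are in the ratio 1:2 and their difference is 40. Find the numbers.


Let A = 1k, B = 2k.
2k - 1k = 40
1k = 40 → k = 40/1 = 40
A = 1×40 = 40, B = 2×40 = 80
= A = 40, B = 80

A = 40, B = 80


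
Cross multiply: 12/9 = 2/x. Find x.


Cross multiply: 12 × x = 9 × 2
12x = 18
x = 18 / 12
= 1.50

1.50


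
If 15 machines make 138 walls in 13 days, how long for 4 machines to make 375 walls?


Days ∝ work / workers, so d₂ = d₁ × (m₁/m₂) × (w₂/w₁)
Workers factor (inverse): 15/4 = 3.7500
Work factor (direct): 375/138 ≈ 2.7174
d₂ = 13 × 15/4 × 375/138 = (13 × 15 × 375) / (4 × 138) = 73125/552
≈ 132.47 days

132.47 days


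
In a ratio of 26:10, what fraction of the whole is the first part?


Total parts = 26 + 10 = 36
First part: 26/36 = 13/18
= 13/18

13/18


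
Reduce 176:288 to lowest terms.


GCD(176, 288) = 16
176/16 : 288/16
= 11:18

11:18


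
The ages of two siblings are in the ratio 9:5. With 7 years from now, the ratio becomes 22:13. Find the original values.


Let A = 9k, B = 5k.
(9k + 7) / (5k + 7) = 22/13
Cross-multiply: 13(9k + 7) = 22(5k + 7)
117k + 91 = 110k + 154
117k - 110k = 154 - 91
7k = 63
k = 63/7 = 9
A = 9×9 = 81, B = 5×9 = 45
= A = 81, B = 45

A = 81, B = 45


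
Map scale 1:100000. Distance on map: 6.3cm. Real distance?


Real distance = map distance × scale
= 6.3cm × 100000
= 630000 cm = 6300.0 m
= 6.300 km

6.300 km


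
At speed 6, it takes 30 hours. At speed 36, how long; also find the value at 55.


Inverse proportion: x × y = constant
k = 6 × 30 = 180
At x=36: k/36 = 5.00
At x=55: k/55 = 3.27
= 5.00 and 3.27

5.00 and 3.27


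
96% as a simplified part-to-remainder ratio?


96% means 96 parts out of 100; remainder = 4
Part : remainder = 96:4
GCD = 4
= 24:1

24:1


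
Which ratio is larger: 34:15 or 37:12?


34/15 = 2.2667
37/12 = 3.0833
2.2667 < 3.0833, so 34:15 is less
= 37:12

37:12


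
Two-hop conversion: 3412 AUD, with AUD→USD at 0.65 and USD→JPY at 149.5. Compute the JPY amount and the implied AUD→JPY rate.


Step 1: 3412 AUD × 0.65 = 2217.80 USD
Step 2: 2217.80 USD × 149.5 = 331561.10 JPY
Implied rate AUD→JPY = 0.65 × 149.5 = 97.1750
= 331561.10 JPY; implied rate 97.1750 JPY/AUD

331561.10 JPY; implied rate 97.1750 JPY/AUD


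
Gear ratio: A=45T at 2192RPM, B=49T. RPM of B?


Gear ratio = 45:49 = 45:49
RPM_B = RPM_A × (teeth_A / teeth_B)
= 2192 × (45/49)
= 2013.1 RPM

2013.1 RPM


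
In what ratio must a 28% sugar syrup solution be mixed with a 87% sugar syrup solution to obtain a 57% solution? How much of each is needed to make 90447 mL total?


Let x parts of 28% mix with y parts of 87%.
28x + 87y = 57(x + y)
28x + 87y = 57x + 57y
x(28 - 57) = y(57 - 87)
x/y = (87 - 57)/(57 - 28) = 30/29
Simplify: 30:29
Total parts = 59; one part = 90447/59 = 1533.00 mL
28% solution: 30×1533.00 = 45990.00 mL
87% solution: 29×1533.00 = 44457.00 mL
= ratio 30:29; 45990.00 mL and 44457.00 mL

ratio 30:29; 45990.00 mL and 44457.00 mL
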